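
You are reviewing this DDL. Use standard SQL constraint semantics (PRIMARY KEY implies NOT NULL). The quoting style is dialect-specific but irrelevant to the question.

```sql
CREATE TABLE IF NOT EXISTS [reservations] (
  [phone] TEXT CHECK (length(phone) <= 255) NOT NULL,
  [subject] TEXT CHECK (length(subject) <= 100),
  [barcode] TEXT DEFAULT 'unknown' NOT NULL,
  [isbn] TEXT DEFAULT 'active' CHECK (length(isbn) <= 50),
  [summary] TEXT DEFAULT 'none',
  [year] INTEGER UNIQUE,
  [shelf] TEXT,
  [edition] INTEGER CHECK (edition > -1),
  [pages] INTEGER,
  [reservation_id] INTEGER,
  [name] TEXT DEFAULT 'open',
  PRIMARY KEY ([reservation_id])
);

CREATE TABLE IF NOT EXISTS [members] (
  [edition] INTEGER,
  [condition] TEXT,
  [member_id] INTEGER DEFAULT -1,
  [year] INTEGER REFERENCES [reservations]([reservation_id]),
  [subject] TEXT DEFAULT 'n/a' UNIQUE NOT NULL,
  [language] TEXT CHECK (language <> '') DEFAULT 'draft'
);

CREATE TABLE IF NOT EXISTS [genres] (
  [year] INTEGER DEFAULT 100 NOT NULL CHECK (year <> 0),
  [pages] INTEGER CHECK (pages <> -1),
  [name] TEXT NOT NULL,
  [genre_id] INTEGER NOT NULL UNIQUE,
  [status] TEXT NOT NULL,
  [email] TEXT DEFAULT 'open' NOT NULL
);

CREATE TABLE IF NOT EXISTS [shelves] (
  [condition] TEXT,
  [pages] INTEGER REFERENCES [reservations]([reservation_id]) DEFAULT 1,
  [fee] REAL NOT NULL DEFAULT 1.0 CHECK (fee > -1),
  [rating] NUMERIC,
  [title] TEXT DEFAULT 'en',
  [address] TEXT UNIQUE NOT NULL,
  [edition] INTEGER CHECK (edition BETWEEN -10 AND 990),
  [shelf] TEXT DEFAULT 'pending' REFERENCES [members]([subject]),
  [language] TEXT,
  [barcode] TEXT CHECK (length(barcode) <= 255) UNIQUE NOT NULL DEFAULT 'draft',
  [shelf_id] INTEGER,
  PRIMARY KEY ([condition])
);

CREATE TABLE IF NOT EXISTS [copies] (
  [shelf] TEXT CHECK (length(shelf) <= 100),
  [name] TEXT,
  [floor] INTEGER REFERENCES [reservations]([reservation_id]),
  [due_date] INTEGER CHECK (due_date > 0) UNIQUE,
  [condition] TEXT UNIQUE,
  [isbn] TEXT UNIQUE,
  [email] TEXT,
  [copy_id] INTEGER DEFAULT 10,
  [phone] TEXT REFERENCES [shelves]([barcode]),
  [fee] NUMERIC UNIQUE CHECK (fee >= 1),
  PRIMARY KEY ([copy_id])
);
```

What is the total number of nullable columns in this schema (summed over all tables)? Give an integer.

30

reservations: 8 nullable (subject, isbn, summary, year, shelf, edition, pages, name — PK (reservation_id) and explicit NOT NULL columns excluded).
members: 5 nullable (edition, condition, member_id, year, language — PK none and explicit NOT NULL columns excluded).
genres: 1 nullable (pages — PK none and explicit NOT NULL columns excluded).
shelves: 7 nullable (pages, rating, title, edition, shelf, language, shelf_id — PK (condition) and explicit NOT NULL columns excluded).
copies: 9 nullable (shelf, name, floor, due_date, condition, isbn, email, phone, fee — PK (copy_id) and explicit NOT NULL columns excluded).
Total: 8 + 5 + 1 + 7 + 9 = 30.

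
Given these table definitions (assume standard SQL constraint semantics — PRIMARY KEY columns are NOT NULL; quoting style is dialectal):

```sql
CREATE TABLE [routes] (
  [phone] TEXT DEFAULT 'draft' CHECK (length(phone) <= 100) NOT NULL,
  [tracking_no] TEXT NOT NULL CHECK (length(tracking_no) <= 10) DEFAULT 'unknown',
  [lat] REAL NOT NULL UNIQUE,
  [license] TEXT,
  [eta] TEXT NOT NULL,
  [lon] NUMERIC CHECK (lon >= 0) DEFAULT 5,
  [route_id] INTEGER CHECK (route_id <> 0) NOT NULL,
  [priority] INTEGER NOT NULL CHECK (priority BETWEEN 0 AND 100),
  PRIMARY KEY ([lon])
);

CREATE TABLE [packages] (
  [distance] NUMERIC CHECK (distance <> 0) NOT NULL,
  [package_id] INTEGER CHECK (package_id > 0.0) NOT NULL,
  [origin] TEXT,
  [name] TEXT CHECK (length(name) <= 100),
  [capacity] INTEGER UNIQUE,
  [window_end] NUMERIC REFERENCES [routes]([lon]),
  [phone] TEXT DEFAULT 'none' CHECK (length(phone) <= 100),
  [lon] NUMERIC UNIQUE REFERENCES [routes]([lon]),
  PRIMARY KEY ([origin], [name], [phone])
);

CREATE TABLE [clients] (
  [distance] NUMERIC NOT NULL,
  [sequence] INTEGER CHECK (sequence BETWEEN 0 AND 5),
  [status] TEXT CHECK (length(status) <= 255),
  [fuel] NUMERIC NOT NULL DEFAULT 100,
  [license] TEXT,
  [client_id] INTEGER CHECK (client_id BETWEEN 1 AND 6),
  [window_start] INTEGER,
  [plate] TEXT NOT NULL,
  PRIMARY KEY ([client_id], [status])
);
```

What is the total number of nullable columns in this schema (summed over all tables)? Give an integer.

7

routes: 1 nullable (license — PK (lon) and explicit NOT NULL columns excluded).
packages: 3 nullable (capacity, window_end, lon — PK (origin, name, phone) and explicit NOT NULL columns excluded).
clients: 3 nullable (sequence, license, window_start — PK (client_id, status) and explicit NOT NULL columns excluded).
Total: 1 + 3 + 3 = 7.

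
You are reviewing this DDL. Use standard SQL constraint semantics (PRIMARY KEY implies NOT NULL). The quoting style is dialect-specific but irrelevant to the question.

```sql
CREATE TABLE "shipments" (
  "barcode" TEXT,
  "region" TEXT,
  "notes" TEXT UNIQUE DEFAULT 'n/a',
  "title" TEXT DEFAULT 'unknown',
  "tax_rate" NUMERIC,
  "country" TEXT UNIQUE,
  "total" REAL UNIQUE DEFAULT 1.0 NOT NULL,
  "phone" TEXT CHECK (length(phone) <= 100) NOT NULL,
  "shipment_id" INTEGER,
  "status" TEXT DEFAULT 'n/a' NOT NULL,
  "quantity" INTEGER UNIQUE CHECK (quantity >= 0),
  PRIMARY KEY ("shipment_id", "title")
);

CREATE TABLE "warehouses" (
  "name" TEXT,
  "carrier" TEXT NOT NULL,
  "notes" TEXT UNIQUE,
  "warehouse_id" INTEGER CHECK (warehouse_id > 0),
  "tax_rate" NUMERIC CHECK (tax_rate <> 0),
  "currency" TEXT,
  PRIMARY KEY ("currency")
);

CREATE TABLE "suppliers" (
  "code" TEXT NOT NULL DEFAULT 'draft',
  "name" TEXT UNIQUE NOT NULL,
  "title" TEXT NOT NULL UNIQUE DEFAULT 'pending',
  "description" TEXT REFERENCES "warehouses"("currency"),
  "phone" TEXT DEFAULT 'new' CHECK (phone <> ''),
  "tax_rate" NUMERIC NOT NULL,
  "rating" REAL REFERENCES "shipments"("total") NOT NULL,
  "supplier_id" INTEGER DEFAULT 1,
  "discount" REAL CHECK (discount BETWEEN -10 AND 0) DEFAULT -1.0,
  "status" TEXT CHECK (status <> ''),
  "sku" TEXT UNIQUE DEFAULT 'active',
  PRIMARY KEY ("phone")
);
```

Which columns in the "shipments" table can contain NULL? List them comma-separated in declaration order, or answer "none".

barcode, region, notes, tax_rate, country, quantity

- barcode: no NOT NULL constraint applies → nullable.
- region: no NOT NULL constraint applies → nullable.
- notes: UNIQUE does not imply NOT NULL → nullable.
- title: part of the PRIMARY KEY, which implies NOT NULL → not nullable.
- tax_rate: no NOT NULL constraint applies → nullable.
- country: UNIQUE does not imply NOT NULL → nullable.
- total: declared NOT NULL → not nullable.
- phone: declared NOT NULL → not nullable.
- shipment_id: part of the PRIMARY KEY, which implies NOT NULL → not nullable.
- status: declared NOT NULL → not nullable.
- quantity: CHECK does not forbid NULL (a CHECK constraint passes when its expression is NULL) → nullable.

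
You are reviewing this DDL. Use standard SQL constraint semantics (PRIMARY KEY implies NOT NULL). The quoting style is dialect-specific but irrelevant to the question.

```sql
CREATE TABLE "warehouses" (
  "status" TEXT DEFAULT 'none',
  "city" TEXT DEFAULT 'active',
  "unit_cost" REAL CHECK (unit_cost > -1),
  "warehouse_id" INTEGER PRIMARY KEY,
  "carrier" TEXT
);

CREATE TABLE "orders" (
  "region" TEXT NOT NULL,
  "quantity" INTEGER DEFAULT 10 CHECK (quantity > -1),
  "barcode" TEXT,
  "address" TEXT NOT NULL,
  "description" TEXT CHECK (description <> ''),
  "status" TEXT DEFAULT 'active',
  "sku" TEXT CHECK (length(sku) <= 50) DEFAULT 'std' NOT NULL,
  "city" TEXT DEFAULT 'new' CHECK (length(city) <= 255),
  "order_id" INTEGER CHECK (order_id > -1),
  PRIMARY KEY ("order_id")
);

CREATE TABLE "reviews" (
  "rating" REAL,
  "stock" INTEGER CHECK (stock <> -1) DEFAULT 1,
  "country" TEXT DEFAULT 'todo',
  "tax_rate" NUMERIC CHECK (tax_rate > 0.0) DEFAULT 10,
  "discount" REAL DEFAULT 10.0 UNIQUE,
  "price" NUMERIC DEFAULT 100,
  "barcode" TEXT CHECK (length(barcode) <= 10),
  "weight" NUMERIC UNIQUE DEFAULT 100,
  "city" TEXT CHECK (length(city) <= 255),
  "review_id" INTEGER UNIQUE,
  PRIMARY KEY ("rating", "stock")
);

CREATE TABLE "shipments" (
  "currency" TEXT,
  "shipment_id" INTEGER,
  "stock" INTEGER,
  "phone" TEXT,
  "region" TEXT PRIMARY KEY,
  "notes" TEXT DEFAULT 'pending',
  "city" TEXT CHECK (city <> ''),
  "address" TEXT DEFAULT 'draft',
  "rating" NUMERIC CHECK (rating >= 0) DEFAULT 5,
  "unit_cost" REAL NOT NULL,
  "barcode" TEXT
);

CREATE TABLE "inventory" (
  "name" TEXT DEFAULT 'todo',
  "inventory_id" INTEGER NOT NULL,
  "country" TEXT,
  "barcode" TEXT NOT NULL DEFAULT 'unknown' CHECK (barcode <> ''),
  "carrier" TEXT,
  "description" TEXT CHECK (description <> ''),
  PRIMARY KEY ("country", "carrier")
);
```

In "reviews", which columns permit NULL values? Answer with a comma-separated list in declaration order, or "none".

country, tax_rate, discount, price, barcode, weight, city, review_id

- rating: part of the PRIMARY KEY, which implies NOT NULL → not nullable.
- stock: part of the PRIMARY KEY, which implies NOT NULL → not nullable.
- country: DEFAULT only fills an omitted column; an explicit NULL is still allowed → nullable.
- tax_rate: CHECK does not forbid NULL (a CHECK constraint passes when its expression is NULL) → nullable.
- discount: UNIQUE does not imply NOT NULL → nullable.
- price: DEFAULT only fills an omitted column; an explicit NULL is still allowed → nullable.
- barcode: CHECK does not forbid NULL (a CHECK constraint passes when its expression is NULL) → nullable.
- weight: UNIQUE does not imply NOT NULL → nullable.
- city: CHECK does not forbid NULL (a CHECK constraint passes when its expression is NULL) → nullable.
- review_id: UNIQUE does not imply NOT NULL → nullable.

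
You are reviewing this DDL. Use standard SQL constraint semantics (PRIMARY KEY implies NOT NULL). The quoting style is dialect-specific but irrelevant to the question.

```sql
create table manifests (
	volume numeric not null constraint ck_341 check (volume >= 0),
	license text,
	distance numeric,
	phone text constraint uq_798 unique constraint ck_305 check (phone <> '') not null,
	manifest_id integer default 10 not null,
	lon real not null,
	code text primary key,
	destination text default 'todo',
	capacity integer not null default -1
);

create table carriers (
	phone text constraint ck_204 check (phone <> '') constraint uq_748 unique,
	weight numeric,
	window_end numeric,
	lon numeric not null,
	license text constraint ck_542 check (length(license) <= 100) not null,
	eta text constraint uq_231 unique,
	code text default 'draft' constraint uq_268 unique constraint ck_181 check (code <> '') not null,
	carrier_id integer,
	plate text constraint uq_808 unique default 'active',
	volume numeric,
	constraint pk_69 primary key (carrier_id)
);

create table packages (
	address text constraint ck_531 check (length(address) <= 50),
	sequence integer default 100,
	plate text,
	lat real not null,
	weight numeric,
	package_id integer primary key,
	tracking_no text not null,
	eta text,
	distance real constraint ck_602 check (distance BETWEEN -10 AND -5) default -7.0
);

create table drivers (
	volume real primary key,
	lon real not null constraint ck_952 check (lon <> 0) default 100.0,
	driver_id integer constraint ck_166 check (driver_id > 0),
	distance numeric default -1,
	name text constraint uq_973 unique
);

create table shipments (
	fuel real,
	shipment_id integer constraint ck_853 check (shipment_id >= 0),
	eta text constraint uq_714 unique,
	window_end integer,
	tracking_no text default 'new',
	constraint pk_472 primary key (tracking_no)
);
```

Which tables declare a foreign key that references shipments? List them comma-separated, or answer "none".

none

No REFERENCES clause anywhere in the schema names shipments.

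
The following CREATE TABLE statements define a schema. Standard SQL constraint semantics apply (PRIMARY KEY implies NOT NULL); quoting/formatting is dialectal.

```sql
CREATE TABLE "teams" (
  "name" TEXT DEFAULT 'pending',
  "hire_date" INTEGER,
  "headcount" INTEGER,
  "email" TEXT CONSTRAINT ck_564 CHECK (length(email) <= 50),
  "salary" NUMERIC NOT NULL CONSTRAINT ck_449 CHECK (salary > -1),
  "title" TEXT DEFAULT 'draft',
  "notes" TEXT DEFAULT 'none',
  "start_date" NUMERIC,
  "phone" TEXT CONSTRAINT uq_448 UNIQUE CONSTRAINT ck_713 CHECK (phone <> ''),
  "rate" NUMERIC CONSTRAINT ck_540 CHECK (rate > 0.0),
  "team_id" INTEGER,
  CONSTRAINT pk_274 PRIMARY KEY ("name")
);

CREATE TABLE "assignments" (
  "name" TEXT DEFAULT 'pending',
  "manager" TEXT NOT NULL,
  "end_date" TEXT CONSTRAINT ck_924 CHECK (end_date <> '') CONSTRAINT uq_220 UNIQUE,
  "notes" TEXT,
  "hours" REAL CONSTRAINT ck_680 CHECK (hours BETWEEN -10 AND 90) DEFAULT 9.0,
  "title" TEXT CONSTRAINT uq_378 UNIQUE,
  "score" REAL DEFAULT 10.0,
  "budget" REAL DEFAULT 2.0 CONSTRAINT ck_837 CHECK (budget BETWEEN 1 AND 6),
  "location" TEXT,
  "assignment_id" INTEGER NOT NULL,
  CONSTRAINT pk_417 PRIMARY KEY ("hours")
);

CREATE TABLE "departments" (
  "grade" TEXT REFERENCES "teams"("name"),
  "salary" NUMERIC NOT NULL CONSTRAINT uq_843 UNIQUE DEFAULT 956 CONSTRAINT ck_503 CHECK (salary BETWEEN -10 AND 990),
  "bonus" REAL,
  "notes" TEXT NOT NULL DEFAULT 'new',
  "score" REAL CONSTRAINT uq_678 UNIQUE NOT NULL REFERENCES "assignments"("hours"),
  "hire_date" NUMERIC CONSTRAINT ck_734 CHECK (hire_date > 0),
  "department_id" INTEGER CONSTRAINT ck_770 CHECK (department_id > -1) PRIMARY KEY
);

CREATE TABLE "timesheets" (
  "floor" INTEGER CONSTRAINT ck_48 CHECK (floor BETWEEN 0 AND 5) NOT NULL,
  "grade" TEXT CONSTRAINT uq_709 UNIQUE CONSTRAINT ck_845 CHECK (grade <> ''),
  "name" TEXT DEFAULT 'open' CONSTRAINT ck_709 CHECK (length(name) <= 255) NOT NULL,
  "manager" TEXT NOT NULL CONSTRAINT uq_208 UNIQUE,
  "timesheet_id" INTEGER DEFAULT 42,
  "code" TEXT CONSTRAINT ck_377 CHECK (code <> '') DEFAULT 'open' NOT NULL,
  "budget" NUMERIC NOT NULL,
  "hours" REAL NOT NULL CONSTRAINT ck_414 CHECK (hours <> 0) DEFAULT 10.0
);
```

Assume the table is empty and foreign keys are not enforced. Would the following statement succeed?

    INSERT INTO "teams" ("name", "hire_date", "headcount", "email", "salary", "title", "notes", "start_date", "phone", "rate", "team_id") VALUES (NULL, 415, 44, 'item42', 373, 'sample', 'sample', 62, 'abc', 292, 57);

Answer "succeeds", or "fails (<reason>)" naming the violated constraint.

fails (NOT NULL on name)

name is explicitly set to NULL, but name is part of the PRIMARY KEY (implied NOT NULL).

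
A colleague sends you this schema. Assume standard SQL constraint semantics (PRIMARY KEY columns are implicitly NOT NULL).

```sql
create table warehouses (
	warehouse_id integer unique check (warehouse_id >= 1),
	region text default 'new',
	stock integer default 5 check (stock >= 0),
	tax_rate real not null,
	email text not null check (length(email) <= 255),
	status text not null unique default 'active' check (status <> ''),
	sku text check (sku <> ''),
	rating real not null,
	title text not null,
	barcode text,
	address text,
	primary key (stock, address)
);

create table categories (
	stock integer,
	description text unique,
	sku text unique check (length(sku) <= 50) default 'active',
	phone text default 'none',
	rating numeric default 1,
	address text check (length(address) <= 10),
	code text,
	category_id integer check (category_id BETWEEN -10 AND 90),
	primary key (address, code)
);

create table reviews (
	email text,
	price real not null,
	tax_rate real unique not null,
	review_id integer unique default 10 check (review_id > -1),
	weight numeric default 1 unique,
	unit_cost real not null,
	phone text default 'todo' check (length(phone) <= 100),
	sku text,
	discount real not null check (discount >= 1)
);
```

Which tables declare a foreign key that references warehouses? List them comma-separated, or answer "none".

No REFERENCES clause anywhere in the schema names warehouses.

none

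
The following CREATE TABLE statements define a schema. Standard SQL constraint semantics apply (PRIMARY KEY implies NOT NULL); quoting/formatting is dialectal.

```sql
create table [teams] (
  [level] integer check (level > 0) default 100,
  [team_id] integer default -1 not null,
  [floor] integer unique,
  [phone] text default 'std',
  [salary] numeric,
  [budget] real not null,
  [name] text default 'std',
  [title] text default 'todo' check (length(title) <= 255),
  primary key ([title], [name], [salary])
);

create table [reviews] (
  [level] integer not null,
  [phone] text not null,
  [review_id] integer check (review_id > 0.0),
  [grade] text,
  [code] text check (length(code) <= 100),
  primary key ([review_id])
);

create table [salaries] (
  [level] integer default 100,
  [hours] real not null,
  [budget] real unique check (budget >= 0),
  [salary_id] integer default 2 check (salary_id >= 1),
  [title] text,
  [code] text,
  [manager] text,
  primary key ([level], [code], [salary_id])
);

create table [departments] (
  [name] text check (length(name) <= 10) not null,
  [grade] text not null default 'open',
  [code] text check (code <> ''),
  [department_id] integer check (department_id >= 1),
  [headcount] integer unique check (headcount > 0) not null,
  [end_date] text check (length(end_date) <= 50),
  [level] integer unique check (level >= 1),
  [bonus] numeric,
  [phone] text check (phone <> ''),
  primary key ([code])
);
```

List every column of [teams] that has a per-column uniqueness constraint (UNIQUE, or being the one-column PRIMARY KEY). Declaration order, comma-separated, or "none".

floor

- level: no UNIQUE or single-column PK constraint.
- team_id: no UNIQUE or single-column PK constraint.
- floor: declared UNIQUE → unique.
- phone: no UNIQUE or single-column PK constraint.
- salary: part of a composite PRIMARY KEY — only the tuple is unique, not this column on its own.
- budget: no UNIQUE or single-column PK constraint.
- name: part of a composite PRIMARY KEY — only the tuple is unique, not this column on its own.
- title: part of a composite PRIMARY KEY — only the tuple is unique, not this column on its own.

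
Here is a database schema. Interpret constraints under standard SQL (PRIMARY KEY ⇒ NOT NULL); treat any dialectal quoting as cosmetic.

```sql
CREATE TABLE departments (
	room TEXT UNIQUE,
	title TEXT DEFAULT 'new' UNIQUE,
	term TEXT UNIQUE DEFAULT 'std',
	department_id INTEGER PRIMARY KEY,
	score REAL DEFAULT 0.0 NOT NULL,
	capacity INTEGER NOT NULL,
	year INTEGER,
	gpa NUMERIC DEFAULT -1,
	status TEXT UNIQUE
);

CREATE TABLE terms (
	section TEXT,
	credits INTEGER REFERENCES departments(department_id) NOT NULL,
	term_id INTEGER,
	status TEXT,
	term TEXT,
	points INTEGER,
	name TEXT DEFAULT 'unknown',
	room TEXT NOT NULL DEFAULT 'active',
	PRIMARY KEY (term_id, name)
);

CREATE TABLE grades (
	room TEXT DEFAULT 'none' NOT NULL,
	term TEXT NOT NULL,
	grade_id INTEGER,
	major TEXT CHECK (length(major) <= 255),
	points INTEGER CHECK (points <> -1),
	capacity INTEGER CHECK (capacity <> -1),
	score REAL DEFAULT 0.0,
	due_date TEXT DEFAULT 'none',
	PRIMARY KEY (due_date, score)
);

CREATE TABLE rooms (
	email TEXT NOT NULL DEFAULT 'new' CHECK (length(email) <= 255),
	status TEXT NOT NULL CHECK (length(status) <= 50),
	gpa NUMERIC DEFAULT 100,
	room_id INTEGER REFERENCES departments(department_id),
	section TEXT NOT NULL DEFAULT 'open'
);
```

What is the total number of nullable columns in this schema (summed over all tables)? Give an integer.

16

departments: 6 nullable (room, title, term, year, gpa, status — PK (department_id) and explicit NOT NULL columns excluded).
terms: 4 nullable (section, status, term, points — PK (term_id, name) and explicit NOT NULL columns excluded).
grades: 4 nullable (grade_id, major, points, capacity — PK (due_date, score) and explicit NOT NULL columns excluded).
rooms: 2 nullable (gpa, room_id — PK none and explicit NOT NULL columns excluded).
Total: 6 + 4 + 4 + 2 = 16.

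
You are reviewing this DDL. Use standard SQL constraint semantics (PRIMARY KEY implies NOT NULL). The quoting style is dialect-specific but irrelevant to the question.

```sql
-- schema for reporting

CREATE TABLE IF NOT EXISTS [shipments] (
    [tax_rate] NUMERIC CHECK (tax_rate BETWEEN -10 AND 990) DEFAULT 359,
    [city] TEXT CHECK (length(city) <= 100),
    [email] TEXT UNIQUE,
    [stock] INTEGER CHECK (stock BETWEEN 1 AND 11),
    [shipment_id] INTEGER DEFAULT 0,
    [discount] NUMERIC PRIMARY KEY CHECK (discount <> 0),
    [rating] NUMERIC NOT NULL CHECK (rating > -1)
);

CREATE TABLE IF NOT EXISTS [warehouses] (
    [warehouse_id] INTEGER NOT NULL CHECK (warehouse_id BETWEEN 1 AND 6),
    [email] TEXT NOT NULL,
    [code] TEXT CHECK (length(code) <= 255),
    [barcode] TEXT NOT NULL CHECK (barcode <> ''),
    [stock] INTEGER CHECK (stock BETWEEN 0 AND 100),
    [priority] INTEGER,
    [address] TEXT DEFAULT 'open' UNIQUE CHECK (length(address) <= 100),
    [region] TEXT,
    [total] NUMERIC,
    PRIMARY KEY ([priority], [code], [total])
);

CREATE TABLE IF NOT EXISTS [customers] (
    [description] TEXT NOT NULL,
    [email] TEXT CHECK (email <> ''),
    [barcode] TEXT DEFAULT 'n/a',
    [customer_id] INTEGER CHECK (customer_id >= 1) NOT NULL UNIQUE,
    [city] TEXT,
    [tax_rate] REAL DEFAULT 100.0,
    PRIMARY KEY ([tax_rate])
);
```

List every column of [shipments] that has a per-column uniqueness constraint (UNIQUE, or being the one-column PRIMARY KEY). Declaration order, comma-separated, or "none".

email, discount

- tax_rate: no UNIQUE or single-column PK constraint.
- city: no UNIQUE or single-column PK constraint.
- email: declared UNIQUE → unique.
- stock: no UNIQUE or single-column PK constraint.
- shipment_id: no UNIQUE or single-column PK constraint.
- discount: single-column PRIMARY KEY → unique.
- rating: no UNIQUE or single-column PK constraint.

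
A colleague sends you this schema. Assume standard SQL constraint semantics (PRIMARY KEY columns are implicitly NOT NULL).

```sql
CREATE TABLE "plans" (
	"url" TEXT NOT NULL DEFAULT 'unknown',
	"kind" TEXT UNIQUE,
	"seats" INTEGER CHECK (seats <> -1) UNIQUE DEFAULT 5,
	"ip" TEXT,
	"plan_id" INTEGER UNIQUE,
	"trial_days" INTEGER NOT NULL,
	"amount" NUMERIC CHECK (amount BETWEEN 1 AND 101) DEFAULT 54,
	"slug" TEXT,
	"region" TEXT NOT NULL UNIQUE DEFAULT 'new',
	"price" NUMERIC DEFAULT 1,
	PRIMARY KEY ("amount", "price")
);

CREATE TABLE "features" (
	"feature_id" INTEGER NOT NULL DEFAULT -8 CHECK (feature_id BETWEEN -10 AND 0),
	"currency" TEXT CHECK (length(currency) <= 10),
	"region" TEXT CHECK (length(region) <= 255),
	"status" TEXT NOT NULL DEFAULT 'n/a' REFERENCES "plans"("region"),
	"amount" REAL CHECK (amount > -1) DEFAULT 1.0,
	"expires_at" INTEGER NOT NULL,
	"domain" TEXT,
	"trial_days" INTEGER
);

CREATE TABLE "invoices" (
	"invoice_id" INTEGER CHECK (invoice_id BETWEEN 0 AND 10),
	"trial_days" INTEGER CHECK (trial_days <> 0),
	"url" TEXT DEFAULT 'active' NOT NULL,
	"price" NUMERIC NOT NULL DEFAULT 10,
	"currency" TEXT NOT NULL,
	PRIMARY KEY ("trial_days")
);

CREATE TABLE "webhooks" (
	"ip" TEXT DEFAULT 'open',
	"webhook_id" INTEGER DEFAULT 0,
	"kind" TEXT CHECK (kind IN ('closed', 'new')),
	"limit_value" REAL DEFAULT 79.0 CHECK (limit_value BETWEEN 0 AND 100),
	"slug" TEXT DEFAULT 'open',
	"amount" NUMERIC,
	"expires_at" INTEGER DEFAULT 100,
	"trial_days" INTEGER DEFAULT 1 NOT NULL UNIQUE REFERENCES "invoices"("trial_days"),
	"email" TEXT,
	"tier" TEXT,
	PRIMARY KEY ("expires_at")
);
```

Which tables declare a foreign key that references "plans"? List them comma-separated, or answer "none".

features

- features.status references plans(region).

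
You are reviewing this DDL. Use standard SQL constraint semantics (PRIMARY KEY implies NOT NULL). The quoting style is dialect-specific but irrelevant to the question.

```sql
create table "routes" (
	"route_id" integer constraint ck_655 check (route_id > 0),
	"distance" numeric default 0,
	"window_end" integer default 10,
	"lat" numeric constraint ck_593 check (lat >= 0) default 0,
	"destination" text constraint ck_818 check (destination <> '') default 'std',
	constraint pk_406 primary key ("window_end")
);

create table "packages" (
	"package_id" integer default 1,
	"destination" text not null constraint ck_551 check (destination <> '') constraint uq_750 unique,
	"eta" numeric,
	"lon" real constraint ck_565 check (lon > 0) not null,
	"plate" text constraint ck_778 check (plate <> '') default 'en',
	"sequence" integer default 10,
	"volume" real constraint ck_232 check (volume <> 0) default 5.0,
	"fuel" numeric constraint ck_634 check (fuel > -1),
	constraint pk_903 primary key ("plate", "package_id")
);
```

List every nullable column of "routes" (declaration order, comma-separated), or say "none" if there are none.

- route_id: CHECK does not forbid NULL (a CHECK constraint passes when its expression is NULL) → nullable.
- distance: DEFAULT only fills an omitted column; an explicit NULL is still allowed → nullable.
- window_end: part of the PRIMARY KEY, which implies NOT NULL → not nullable.
- lat: CHECK does not forbid NULL (a CHECK constraint passes when its expression is NULL) → nullable.
- destination: CHECK does not forbid NULL (a CHECK constraint passes when its expression is NULL) → nullable.

route_id, distance, lat, destination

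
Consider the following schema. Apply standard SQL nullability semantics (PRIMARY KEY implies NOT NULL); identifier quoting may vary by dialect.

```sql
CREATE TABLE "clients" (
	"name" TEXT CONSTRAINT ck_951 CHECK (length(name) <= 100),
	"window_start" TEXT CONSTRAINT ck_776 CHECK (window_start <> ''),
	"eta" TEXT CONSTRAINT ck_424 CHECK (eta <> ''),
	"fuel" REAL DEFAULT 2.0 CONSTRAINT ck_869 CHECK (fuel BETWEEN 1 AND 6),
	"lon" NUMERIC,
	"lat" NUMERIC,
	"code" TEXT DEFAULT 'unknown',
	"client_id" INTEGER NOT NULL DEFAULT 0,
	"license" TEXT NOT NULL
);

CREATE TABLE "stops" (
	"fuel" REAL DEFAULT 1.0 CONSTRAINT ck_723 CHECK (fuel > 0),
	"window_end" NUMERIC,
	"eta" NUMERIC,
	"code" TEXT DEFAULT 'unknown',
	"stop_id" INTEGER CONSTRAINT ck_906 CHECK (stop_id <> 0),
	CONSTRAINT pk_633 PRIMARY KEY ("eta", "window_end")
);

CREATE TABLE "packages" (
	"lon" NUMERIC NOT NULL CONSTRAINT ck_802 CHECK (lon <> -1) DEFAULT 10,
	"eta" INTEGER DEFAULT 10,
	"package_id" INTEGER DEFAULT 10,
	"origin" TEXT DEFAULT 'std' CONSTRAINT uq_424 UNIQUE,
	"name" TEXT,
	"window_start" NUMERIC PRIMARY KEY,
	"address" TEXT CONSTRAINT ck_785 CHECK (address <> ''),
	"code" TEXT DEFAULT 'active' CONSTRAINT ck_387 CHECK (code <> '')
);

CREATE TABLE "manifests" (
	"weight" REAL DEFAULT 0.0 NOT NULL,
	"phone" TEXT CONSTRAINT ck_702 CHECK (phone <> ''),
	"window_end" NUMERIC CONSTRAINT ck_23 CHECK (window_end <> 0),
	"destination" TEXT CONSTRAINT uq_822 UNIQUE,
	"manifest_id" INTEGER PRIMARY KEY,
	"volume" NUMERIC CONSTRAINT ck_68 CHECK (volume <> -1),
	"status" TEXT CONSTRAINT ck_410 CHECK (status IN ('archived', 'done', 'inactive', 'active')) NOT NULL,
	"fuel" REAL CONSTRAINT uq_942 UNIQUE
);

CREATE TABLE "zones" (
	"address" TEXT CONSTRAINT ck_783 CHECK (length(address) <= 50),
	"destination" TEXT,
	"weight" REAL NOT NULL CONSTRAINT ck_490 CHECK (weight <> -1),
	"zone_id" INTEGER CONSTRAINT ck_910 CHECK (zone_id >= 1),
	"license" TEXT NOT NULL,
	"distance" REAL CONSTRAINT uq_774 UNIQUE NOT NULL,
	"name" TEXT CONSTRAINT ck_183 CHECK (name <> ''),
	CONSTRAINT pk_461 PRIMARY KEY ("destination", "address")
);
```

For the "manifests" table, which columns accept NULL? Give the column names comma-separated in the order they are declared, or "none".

- weight: declared NOT NULL → not nullable.
- phone: CHECK does not forbid NULL (a CHECK constraint passes when its expression is NULL) → nullable.
- window_end: CHECK does not forbid NULL (a CHECK constraint passes when its expression is NULL) → nullable.
- destination: UNIQUE does not imply NOT NULL → nullable.
- manifest_id: part of the PRIMARY KEY, which implies NOT NULL → not nullable.
- volume: CHECK does not forbid NULL (a CHECK constraint passes when its expression is NULL) → nullable.
- status: declared NOT NULL → not nullable.
- fuel: UNIQUE does not imply NOT NULL → nullable.

phone, window_end, destination, volume, fuel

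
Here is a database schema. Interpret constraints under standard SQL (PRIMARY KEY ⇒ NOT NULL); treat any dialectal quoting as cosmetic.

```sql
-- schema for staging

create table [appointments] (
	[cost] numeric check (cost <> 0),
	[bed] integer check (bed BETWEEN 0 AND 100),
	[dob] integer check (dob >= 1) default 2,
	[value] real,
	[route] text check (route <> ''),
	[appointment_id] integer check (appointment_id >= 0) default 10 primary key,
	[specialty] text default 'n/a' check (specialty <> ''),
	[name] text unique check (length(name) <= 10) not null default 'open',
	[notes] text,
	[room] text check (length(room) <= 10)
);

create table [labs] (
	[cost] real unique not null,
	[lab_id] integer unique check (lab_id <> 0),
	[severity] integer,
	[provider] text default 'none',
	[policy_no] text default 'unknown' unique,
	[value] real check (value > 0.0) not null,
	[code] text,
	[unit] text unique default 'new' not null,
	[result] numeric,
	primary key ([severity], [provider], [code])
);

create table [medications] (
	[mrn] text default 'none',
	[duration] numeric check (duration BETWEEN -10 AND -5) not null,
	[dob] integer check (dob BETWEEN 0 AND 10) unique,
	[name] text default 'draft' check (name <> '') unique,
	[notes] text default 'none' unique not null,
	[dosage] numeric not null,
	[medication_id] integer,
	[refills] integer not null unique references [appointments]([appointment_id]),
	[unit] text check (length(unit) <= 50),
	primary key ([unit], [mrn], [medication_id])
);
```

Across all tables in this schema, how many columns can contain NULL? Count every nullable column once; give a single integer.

13

appointments: 8 nullable (cost, bed, dob, value, route, specialty, notes, room — PK (appointment_id) and explicit NOT NULL columns excluded).
labs: 3 nullable (lab_id, policy_no, result — PK (severity, provider, code) and explicit NOT NULL columns excluded).
medications: 2 nullable (dob, name — PK (unit, mrn, medication_id) and explicit NOT NULL columns excluded).
Total: 8 + 3 + 2 = 13.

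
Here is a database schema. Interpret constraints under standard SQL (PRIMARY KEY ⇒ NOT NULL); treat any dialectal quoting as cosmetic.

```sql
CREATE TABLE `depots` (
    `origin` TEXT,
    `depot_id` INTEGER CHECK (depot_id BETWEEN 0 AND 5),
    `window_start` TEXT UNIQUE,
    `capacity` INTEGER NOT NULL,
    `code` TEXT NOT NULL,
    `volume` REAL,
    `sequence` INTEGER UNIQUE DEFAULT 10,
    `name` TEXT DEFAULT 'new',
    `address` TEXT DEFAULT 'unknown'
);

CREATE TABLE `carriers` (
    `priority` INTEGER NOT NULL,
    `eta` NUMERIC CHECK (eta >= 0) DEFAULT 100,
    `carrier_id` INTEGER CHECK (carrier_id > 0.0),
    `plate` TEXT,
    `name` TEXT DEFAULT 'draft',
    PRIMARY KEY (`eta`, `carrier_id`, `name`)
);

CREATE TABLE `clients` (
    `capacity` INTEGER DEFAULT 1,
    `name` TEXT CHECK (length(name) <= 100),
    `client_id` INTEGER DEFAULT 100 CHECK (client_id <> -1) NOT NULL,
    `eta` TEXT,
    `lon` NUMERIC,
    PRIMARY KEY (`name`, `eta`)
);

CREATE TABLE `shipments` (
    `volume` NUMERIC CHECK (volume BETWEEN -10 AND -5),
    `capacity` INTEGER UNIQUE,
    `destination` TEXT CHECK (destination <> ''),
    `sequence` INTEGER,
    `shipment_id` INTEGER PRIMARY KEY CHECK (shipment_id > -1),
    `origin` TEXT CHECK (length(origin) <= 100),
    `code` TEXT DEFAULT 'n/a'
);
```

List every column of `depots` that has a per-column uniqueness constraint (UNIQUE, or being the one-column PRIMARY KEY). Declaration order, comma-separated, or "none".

window_start, sequence

- origin: no UNIQUE or single-column PK constraint.
- depot_id: no UNIQUE or single-column PK constraint.
- window_start: declared UNIQUE → unique.
- capacity: no UNIQUE or single-column PK constraint.
- code: no UNIQUE or single-column PK constraint.
- volume: no UNIQUE or single-column PK constraint.
- sequence: declared UNIQUE → unique.
- name: no UNIQUE or single-column PK constraint.
- address: no UNIQUE or single-column PK constraint.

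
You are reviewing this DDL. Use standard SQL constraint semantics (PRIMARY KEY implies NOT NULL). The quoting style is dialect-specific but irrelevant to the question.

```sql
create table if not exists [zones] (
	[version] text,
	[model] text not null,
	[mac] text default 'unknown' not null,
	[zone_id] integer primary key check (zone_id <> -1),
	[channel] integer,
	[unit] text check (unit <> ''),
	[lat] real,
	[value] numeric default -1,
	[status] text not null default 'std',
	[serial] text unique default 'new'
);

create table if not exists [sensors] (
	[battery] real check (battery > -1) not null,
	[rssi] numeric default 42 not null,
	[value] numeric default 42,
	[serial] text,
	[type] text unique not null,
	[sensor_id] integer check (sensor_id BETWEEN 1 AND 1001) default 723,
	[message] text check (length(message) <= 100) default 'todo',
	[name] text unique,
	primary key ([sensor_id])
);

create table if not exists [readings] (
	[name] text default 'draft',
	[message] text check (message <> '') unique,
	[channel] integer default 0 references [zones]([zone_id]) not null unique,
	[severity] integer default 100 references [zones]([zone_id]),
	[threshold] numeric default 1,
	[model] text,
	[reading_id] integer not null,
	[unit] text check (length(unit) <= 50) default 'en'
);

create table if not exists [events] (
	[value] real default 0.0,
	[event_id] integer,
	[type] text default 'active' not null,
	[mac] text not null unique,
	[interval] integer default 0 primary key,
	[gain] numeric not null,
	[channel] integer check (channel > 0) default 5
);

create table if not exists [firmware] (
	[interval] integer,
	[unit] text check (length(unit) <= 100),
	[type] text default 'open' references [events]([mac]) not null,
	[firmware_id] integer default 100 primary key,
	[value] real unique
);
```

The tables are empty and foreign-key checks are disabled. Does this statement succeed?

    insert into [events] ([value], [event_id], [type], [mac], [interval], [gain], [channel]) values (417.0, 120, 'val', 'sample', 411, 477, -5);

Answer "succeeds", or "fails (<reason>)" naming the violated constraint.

fails (CHECK on channel)

The value -5 for channel violates CHECK (channel > 0).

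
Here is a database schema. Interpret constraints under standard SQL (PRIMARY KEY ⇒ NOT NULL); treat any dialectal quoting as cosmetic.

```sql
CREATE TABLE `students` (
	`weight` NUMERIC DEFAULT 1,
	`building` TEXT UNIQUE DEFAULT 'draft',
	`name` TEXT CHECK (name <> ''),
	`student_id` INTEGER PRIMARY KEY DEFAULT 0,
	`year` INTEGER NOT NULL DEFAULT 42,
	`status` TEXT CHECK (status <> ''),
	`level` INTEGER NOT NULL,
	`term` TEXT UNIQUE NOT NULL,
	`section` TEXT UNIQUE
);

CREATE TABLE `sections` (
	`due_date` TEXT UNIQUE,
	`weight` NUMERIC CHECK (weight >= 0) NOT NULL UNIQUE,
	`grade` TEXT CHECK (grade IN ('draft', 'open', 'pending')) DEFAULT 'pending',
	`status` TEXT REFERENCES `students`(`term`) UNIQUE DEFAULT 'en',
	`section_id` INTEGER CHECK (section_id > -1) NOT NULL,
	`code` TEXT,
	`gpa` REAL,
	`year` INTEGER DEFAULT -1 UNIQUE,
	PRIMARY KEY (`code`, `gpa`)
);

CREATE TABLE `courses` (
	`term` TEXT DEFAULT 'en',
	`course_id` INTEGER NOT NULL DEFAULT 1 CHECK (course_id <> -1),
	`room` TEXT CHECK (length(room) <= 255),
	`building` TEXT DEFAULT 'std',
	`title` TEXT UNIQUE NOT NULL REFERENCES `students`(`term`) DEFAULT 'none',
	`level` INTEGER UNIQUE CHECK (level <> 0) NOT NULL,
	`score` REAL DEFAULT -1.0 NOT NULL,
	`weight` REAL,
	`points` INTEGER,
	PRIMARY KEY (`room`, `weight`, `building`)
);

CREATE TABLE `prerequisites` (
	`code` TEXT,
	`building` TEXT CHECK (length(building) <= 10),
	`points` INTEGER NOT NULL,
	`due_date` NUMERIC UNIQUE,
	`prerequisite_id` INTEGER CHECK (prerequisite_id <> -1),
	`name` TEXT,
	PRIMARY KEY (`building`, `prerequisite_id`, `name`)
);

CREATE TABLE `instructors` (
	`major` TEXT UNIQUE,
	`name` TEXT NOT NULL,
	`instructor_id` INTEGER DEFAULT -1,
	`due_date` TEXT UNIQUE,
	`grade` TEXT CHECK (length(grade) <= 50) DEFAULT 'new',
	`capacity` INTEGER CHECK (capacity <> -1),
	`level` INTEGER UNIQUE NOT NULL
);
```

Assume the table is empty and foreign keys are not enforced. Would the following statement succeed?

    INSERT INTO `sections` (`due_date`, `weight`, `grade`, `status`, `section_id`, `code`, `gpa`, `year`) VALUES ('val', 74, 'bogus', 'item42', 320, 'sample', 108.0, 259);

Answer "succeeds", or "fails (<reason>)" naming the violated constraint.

The value 'bogus' for grade violates CHECK (grade IN ('draft', 'open', 'pending')).

fails (CHECK on grade)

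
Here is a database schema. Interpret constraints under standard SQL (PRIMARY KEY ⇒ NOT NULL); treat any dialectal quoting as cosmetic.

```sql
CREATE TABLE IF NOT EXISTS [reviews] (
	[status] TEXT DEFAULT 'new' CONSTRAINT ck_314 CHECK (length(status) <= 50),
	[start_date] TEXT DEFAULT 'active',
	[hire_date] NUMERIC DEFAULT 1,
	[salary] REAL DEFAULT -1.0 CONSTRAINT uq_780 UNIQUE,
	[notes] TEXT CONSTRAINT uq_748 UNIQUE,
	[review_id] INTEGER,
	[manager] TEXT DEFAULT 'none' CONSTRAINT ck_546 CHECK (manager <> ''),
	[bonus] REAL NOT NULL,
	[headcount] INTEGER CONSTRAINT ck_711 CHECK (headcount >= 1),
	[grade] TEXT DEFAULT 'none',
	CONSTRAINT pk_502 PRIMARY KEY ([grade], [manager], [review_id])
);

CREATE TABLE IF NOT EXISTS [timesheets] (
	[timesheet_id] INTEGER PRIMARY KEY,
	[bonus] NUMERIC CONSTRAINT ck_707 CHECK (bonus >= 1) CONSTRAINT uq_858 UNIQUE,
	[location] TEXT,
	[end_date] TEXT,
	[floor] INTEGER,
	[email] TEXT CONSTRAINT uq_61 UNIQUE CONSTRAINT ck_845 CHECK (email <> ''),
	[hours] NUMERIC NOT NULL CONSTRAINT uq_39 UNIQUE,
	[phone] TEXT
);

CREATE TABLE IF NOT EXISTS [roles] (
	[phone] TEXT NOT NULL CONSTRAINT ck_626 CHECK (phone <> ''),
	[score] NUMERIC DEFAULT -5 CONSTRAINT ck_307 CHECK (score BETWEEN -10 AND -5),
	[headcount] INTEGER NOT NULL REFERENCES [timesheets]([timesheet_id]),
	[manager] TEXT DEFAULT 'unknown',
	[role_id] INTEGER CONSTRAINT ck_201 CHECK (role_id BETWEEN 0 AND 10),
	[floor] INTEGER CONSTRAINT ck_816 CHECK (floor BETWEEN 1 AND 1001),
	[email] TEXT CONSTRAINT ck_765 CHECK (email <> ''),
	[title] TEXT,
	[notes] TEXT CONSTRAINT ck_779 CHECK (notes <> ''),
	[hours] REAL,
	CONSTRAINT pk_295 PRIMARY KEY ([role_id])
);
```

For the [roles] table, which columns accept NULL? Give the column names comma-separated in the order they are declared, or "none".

- phone: declared NOT NULL → not nullable.
- score: CHECK does not forbid NULL (a CHECK constraint passes when its expression is NULL) → nullable.
- headcount: declared NOT NULL → not nullable.
- manager: DEFAULT only fills an omitted column; an explicit NULL is still allowed → nullable.
- role_id: part of the PRIMARY KEY, which implies NOT NULL → not nullable.
- floor: CHECK does not forbid NULL (a CHECK constraint passes when its expression is NULL) → nullable.
- email: CHECK does not forbid NULL (a CHECK constraint passes when its expression is NULL) → nullable.
- title: no NOT NULL constraint applies → nullable.
- notes: CHECK does not forbid NULL (a CHECK constraint passes when its expression is NULL) → nullable.
- hours: no NOT NULL constraint applies → nullable.

score, manager, floor, email, title, notes, hours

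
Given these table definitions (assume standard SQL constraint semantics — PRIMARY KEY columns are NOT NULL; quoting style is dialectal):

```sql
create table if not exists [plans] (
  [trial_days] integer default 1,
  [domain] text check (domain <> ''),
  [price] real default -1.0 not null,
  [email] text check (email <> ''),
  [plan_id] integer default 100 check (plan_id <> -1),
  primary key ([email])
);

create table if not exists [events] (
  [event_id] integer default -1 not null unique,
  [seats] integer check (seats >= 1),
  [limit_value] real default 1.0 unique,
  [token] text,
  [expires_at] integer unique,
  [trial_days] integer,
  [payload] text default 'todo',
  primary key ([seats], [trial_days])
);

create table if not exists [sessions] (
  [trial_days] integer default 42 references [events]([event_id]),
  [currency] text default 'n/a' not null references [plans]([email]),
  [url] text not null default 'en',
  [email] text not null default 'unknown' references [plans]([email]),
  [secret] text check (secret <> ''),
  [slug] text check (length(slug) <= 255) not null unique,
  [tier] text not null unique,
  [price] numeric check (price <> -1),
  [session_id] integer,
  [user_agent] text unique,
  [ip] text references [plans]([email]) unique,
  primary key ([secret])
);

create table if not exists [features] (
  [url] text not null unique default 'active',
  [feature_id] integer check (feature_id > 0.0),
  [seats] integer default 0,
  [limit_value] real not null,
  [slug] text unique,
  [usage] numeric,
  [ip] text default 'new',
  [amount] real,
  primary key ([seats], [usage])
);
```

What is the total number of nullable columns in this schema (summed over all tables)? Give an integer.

plans: 3 nullable (trial_days, domain, plan_id — PK (email) and explicit NOT NULL columns excluded).
events: 4 nullable (limit_value, token, expires_at, payload — PK (seats, trial_days) and explicit NOT NULL columns excluded).
sessions: 5 nullable (trial_days, price, session_id, user_agent, ip — PK (secret) and explicit NOT NULL columns excluded).
features: 4 nullable (feature_id, slug, ip, amount — PK (seats, usage) and explicit NOT NULL columns excluded).
Total: 3 + 4 + 5 + 4 = 16.

16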